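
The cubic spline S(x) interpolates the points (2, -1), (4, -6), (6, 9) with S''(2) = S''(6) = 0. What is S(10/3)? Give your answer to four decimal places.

-6.1852

Let m_i = S''(x_i). Step sizes h_i = 2, 2; slopes of the chords Δ_i = (y_(i+1) - y_i)/h_i = -5/2, 15/2.
  2·m_0 + 8·m_1 + 2·m_2 = 6(Δ_1 - Δ_0) = 60
Natural end conditions: m_0 = m_2 = 0.
Solving: m_0 = 0, m_1 = 15/2, m_2 = 0.
On [2, 4], S(x) = -1 - 5·(x - 2) + 0·(x - 2)² + 5/8·(x - 2)³.
With (x - 2) = 4/3: S(10/3) = -167/27.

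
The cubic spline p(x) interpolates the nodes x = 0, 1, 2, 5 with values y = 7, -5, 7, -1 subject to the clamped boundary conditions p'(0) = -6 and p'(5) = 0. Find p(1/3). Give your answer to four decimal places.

Write M_i for p''(x_i). With h_i = 1, 1, 3 and divided differences Δ_i = -12, 12, -8/3, the continuity of p' gives the tridiagonal system
  1·M_0 + 4·M_1 + 1·M_2 = 6(Δ_1 - Δ_0) = 144
  1·M_1 + 8·M_2 + 3·M_3 = 6(Δ_2 - Δ_1) = -88
Clamped end conditions give two more equations: 2h_0·M_0 + h_0·M_1 = 6(Δ_0 - p'(0)) = -36 and h_2·M_2 + 2h_2·M_3 = 6(p'(5) - Δ_2) = 16.
Solving the tridiagonal system: M_0 = -1288/29, M_1 = 1532/29, M_2 = -664/29, M_3 = 1228/87.
On [0, 1], p(x) = 7 - 6·x - 644/29·x² + 470/29·x³.
With x = 1/3: p(1/3) = 2453/783.

3.1328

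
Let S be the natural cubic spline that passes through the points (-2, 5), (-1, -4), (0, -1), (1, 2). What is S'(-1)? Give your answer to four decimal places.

-2.6000

Write M_i for S''(x_i). With h_i = 1, 1, 1 and divided differences Δ_i = -9, 3, 3, the continuity of S' gives the tridiagonal system
  1·M_0 + 4·M_1 + 1·M_2 = 6(Δ_1 - Δ_0) = 72
  1·M_1 + 4·M_2 + 1·M_3 = 6(Δ_2 - Δ_1) = 0
Natural end conditions: M_0 = M_3 = 0.
Solving: M_0 = 0, M_1 = 96/5, M_2 = -24/5, M_3 = 0.
On [-1, 0], S'(t) = b_1 + 2c_1·(t + 1) + 3d_1·(t + 1)² with b_1 = Δ_1 - h_1(2M_1 + M_2)/6 = -13/5, c_1 = M_1/2 = 48/5, d_1 = (M_2 - M_1)/(6h_1) = -4. So S'(-1) = -13/5.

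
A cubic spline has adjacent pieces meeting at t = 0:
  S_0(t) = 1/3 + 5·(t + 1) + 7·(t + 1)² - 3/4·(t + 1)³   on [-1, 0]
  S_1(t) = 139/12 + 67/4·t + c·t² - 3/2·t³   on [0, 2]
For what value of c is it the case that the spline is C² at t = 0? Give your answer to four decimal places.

S_0''(t) = 14 - 9/2·(t + 1), so S_0''(0) = 19/2. On the right, S_1''(0) = 2c, so c = 19/4.

4.7500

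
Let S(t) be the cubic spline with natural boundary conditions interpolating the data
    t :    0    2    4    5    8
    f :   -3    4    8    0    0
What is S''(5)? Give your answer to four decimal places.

7.4826

Put σ_i = S'' at the i-th knot. Here h = (2, 2, 1, 3) and Δ = (7/2, 2, -8, 0), so the interior equations h_(i-1)·σ_(i-1) + 2(h_(i-1)+h_i)·σ_i + h_i·σ_(i+1) = 6(Δ_i − Δ_(i-1)) read
  2·σ_0 + 8·σ_1 + 2·σ_2 = 6(Δ_1 - Δ_0) = -9
  2·σ_1 + 6·σ_2 + 1·σ_3 = 6(Δ_2 - Δ_1) = -60
  1·σ_2 + 8·σ_3 + 3·σ_4 = 6(Δ_3 - Δ_2) = 48
Natural end conditions: σ_0 = σ_4 = 0.
Forward elimination and back-substitution give σ_0 = 0, σ_1 = 633/344, σ_2 = -510/43, σ_3 = 1287/172, σ_4 = 0.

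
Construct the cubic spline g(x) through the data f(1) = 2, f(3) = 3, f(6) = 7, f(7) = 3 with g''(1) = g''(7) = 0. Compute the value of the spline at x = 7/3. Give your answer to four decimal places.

2.1937

With σ_i denoting the second derivative at x_i, h_i = 2, 3, 1, and Δ_i = (y_(i+1) − y_i)/h_i = 1/2, 4/3, -4:
  2·σ_0 + 10·σ_1 + 3·σ_2 = 6(Δ_1 - Δ_0) = 5
  3·σ_1 + 8·σ_2 + 1·σ_3 = 6(Δ_2 - Δ_1) = -32
Natural end conditions: σ_0 = σ_3 = 0.
Hence σ_0 = 0, σ_1 = 136/71, σ_2 = -335/71, σ_3 = 0.
On [1, 3], g(x) = 2 - 59/426·(x - 1) + 0·(x - 1)² + 34/213·(x - 1)³.
With (x - 1) = 4/3: g(7/3) = 12616/5751.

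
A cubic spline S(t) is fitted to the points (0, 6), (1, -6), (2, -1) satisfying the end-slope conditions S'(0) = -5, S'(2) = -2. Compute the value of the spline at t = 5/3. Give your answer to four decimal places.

-2.2593

Put M_i = S'' at the i-th knot. Here h = (1, 1) and Δ = (-12, 5), so the interior equations h_(i-1)·M_(i-1) + 2(h_(i-1)+h_i)·M_i + h_i·M_(i+1) = 6(Δ_i − Δ_(i-1)) read
  1·M_0 + 4·M_1 + 1·M_2 = 6(Δ_1 - Δ_0) = 102
Clamped end conditions give two more equations: 2h_0·M_0 + h_0·M_1 = 6(Δ_0 - S'(0)) = -42 and h_1·M_1 + 2h_1·M_2 = 6(S'(2) - Δ_1) = -42.
Forward elimination and back-substitution give M_0 = -45, M_1 = 48, M_2 = -45.
On [1, 2], S(t) = -6 - 7/2·(t - 1) + 24·(t - 1)² - 31/2·(t - 1)³.
With (t - 1) = 2/3: S(5/3) = -61/27.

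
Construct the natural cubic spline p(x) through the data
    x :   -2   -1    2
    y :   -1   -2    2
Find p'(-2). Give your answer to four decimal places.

Let M_i = p''(x_i). Step sizes h_i = 1, 3; slopes of the chords Δ_i = (y_(i+1) - y_i)/h_i = -1, 4/3.
  1·M_0 + 8·M_1 + 3·M_2 = 6(Δ_1 - Δ_0) = 14
Natural end conditions: M_0 = M_2 = 0.
Solving the tridiagonal system: M_0 = 0, M_1 = 7/4, M_2 = 0.
On [-2, -1], p'(x) = b_0 + 2c_0·(x + 2) + 3d_0·(x + 2)² with b_0 = Δ_0 - h_0(2M_0 + M_1)/6 = -31/24, c_0 = M_0/2 = 0, d_0 = (M_1 - M_0)/(6h_0) = 7/24. So p'(-2) = -31/24.

-1.2917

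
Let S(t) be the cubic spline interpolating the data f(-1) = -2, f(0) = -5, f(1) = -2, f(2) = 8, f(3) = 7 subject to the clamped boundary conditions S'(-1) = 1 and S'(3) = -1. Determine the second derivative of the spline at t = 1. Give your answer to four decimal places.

13.7500

With m_i denoting the second derivative at x_i, h_i = 1, 1, 1, 1, and Δ_i = (y_(i+1) − y_i)/h_i = -3, 3, 10, -1:
  1·m_0 + 4·m_1 + 1·m_2 = 6(Δ_1 - Δ_0) = 36
  1·m_1 + 4·m_2 + 1·m_3 = 6(Δ_2 - Δ_1) = 42
  1·m_2 + 4·m_3 + 1·m_4 = 6(Δ_3 - Δ_2) = -66
Clamped end conditions give two more equations: 2h_0·m_0 + h_0·m_1 = 6(Δ_0 - S'(-1)) = -24 and h_3·m_3 + 2h_3·m_4 = 6(S'(3) - Δ_3) = 0.
Hence m_0 = -473/28, m_1 = 137/14, m_2 = 55/4, m_3 = -319/14, m_4 = 319/28.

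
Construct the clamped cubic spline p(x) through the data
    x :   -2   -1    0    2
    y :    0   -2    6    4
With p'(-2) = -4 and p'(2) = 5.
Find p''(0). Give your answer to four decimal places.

Let σ_i = p''(x_i). Step sizes h_i = 1, 1, 2; slopes of the chords Δ_i = (y_(i+1) - y_i)/h_i = -2, 8, -1.
  1·σ_0 + 4·σ_1 + 1·σ_2 = 6(Δ_1 - Δ_0) = 60
  1·σ_1 + 6·σ_2 + 2·σ_3 = 6(Δ_2 - Δ_1) = -54
Clamped end conditions give two more equations: 2h_0·σ_0 + h_0·σ_1 = 6(Δ_0 - p'(-2)) = 12 and h_2·σ_2 + 2h_2·σ_3 = 6(p'(2) - Δ_2) = 36.
Hence σ_0 = -48/11, σ_1 = 228/11, σ_2 = -204/11, σ_3 = 201/11.

-18.5455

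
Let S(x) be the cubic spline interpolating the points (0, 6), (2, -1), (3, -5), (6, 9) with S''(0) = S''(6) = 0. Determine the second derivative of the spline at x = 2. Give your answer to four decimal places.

-1.6170

Let m_i = S''(x_i). Step sizes h_i = 2, 1, 3; slopes of the chords Δ_i = (y_(i+1) - y_i)/h_i = -7/2, -4, 14/3.
  2·m_0 + 6·m_1 + 1·m_2 = 6(Δ_1 - Δ_0) = -3
  1·m_1 + 8·m_2 + 3·m_3 = 6(Δ_2 - Δ_1) = 52
Natural end conditions: m_0 = m_3 = 0.
Forward elimination and back-substitution give m_0 = 0, m_1 = -76/47, m_2 = 315/47, m_3 = 0.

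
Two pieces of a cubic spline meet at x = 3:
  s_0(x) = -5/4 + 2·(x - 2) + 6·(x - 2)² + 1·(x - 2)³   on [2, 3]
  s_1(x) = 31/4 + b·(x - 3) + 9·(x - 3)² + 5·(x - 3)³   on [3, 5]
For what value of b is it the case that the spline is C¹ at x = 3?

17

s_0'(x) = 2 + 12·(x - 2) + 3·(x - 2)², so s_0'(3) = 17. On the right, s_1'(3) = b, so b = 17.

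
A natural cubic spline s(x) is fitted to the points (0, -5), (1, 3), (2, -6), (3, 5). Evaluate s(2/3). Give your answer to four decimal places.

2.5062

With M_i denoting the second derivative at x_i, h_i = 1, 1, 1, and Δ_i = (y_(i+1) − y_i)/h_i = 8, -9, 11:
  1·M_0 + 4·M_1 + 1·M_2 = 6(Δ_1 - Δ_0) = -102
  1·M_1 + 4·M_2 + 1·M_3 = 6(Δ_2 - Δ_1) = 120
Natural end conditions: M_0 = M_3 = 0.
Forward elimination and back-substitution give M_0 = 0, M_1 = -176/5, M_2 = 194/5, M_3 = 0.
On [0, 1], s(x) = -5 + 208/15·x + 0·x² - 88/15·x³.
With x = 2/3: s(2/3) = 203/81.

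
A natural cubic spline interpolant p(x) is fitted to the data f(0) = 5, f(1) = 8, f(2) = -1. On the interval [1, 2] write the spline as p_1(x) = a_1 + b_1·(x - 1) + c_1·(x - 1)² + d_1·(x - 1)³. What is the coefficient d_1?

Put M_i = p'' at the i-th knot. Here h = (1, 1) and Δ = (3, -9), so the interior equations h_(i-1)·M_(i-1) + 2(h_(i-1)+h_i)·M_i + h_i·M_(i+1) = 6(Δ_i − Δ_(i-1)) read
  1·M_0 + 4·M_1 + 1·M_2 = 6(Δ_1 - Δ_0) = -72
Natural end conditions: M_0 = M_2 = 0.
Hence M_0 = 0, M_1 = -18, M_2 = 0.
On [1, 2], with p_1(x) = a_1 + b_1·(x - 1) + c_1·(x - 1)² + d_1·(x - 1)³: c_1 = M_1/2 = -9, d_1 = (M_2 - M_1)/(6h_1) = 3, b_1 = Δ_1 - h_1(2M_1 + M_2)/6 = -3.

3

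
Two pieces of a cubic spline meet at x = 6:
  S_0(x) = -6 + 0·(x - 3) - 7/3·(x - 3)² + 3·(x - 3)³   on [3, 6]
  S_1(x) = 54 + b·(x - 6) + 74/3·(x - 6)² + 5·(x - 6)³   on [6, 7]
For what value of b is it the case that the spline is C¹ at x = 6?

67

S_0'(x) = 0 - 14/3·(x - 3) + 9·(x - 3)², so S_0'(6) = 67. On the right, S_1'(6) = b, so b = 67.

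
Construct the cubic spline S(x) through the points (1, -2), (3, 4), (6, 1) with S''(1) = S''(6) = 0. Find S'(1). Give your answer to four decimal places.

Put M_i = S'' at the i-th knot. Here h = (2, 3) and Δ = (3, -1), so the interior equations h_(i-1)·M_(i-1) + 2(h_(i-1)+h_i)·M_i + h_i·M_(i+1) = 6(Δ_i − Δ_(i-1)) read
  2·M_0 + 10·M_1 + 3·M_2 = 6(Δ_1 - Δ_0) = -24
Natural end conditions: M_0 = M_2 = 0.
Solving: M_0 = 0, M_1 = -12/5, M_2 = 0.
On [1, 3], S'(x) = b_0 + 2c_0·(x - 1) + 3d_0·(x - 1)² with b_0 = Δ_0 - h_0(2M_0 + M_1)/6 = 19/5, c_0 = M_0/2 = 0, d_0 = (M_1 - M_0)/(6h_0) = -1/5. So S'(1) = 19/5.

3.8000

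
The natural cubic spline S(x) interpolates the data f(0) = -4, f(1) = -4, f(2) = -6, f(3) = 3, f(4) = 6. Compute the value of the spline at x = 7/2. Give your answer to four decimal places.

5.4107

With σ_i denoting the second derivative at x_i, h_i = 1, 1, 1, 1, and Δ_i = (y_(i+1) − y_i)/h_i = 0, -2, 9, 3:
  1·σ_0 + 4·σ_1 + 1·σ_2 = 6(Δ_1 - Δ_0) = -12
  1·σ_1 + 4·σ_2 + 1·σ_3 = 6(Δ_2 - Δ_1) = 66
  1·σ_2 + 4·σ_3 + 1·σ_4 = 6(Δ_3 - Δ_2) = -36
Natural end conditions: σ_0 = σ_4 = 0.
Hence σ_0 = 0, σ_1 = -60/7, σ_2 = 156/7, σ_3 = -102/7, σ_4 = 0.
On [3, 4], S(x) = 3 + 55/7·(x - 3) - 51/7·(x - 3)² + 17/7·(x - 3)³.
With (x - 3) = 1/2: S(7/2) = 303/56.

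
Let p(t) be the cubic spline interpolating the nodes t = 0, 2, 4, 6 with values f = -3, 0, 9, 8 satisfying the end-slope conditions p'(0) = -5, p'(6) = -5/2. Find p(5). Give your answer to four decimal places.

Write σ_i for p''(x_i). With h_i = 2, 2, 2 and divided differences Δ_i = 3/2, 9/2, -1/2, the continuity of p' gives the tridiagonal system
  2·σ_0 + 8·σ_1 + 2·σ_2 = 6(Δ_1 - Δ_0) = 18
  2·σ_1 + 8·σ_2 + 2·σ_3 = 6(Δ_2 - Δ_1) = -30
Clamped end conditions give two more equations: 2h_0·σ_0 + h_0·σ_1 = 6(Δ_0 - p'(0)) = 39 and h_2·σ_2 + 2h_2·σ_3 = 6(p'(6) - Δ_2) = -12.
Solving the tridiagonal system: σ_0 = 28/3, σ_1 = 5/6, σ_2 = -11/3, σ_3 = -7/6.
On [4, 6], p(t) = 9 + 7/3·(t - 4) - 11/6·(t - 4)² + 5/24·(t - 4)³.
With (t - 4) = 1: p(5) = 233/24.

9.7083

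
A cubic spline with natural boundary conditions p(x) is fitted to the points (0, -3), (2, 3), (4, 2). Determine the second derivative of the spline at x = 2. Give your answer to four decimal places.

-2.6250

Let M_i = p''(x_i). Step sizes h_i = 2, 2; slopes of the chords Δ_i = (y_(i+1) - y_i)/h_i = 3, -1/2.
  2·M_0 + 8·M_1 + 2·M_2 = 6(Δ_1 - Δ_0) = -21
Natural end conditions: M_0 = M_2 = 0.
Hence M_0 = 0, M_1 = -21/8, M_2 = 0.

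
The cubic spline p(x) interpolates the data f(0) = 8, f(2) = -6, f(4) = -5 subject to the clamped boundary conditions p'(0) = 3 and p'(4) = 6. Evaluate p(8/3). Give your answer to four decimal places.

-8.7407

Let m_i = p''(x_i). Step sizes h_i = 2, 2; slopes of the chords Δ_i = (y_(i+1) - y_i)/h_i = -7, 1/2.
  2·m_0 + 8·m_1 + 2·m_2 = 6(Δ_1 - Δ_0) = 45
Clamped end conditions give two more equations: 2h_0·m_0 + h_0·m_1 = 6(Δ_0 - p'(0)) = -60 and h_1·m_1 + 2h_1·m_2 = 6(p'(4) - Δ_1) = 33.
Solving the tridiagonal system: m_0 = -159/8, m_1 = 39/4, m_2 = 27/8.
On [2, 4], p(x) = -6 - 57/8·(x - 2) + 39/8·(x - 2)² - 17/32·(x - 2)³.
With (x - 2) = 2/3: p(8/3) = -236/27.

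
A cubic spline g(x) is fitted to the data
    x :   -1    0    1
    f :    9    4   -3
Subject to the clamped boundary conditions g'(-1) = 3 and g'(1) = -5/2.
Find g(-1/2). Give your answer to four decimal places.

With M_i denoting the second derivative at x_i, h_i = 1, 1, and Δ_i = (y_(i+1) − y_i)/h_i = -5, -7:
  1·M_0 + 4·M_1 + 1·M_2 = 6(Δ_1 - Δ_0) = -12
Clamped end conditions give two more equations: 2h_0·M_0 + h_0·M_1 = 6(Δ_0 - g'(-1)) = -48 and h_1·M_1 + 2h_1·M_2 = 6(g'(1) - Δ_1) = 27.
Forward elimination and back-substitution give M_0 = -95/4, M_1 = -1/2, M_2 = 55/4.
On [-1, 0], g(x) = 9 + 3·(x + 1) - 95/8·(x + 1)² + 31/8·(x + 1)³.
With (x + 1) = 1/2: g(-1/2) = 513/64.

8.0156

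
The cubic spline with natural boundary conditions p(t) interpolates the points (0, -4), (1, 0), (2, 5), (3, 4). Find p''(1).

4

With M_i denoting the second derivative at x_i, h_i = 1, 1, 1, and Δ_i = (y_(i+1) − y_i)/h_i = 4, 5, -1:
  1·M_0 + 4·M_1 + 1·M_2 = 6(Δ_1 - Δ_0) = 6
  1·M_1 + 4·M_2 + 1·M_3 = 6(Δ_2 - Δ_1) = -36
Natural end conditions: M_0 = M_3 = 0.
Solving: M_0 = 0, M_1 = 4, M_2 = -10, M_3 = 0.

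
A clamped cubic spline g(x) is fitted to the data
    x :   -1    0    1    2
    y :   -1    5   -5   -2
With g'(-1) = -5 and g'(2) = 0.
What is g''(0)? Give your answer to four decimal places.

With M_i denoting the second derivative at x_i, h_i = 1, 1, 1, and Δ_i = (y_(i+1) − y_i)/h_i = 6, -10, 3:
  1·M_0 + 4·M_1 + 1·M_2 = 6(Δ_1 - Δ_0) = -96
  1·M_1 + 4·M_2 + 1·M_3 = 6(Δ_2 - Δ_1) = 78
Clamped end conditions give two more equations: 2h_0·M_0 + h_0·M_1 = 6(Δ_0 - g'(-1)) = 66 and h_2·M_2 + 2h_2·M_3 = 6(g'(2) - Δ_2) = -18.
Solving: M_0 = 854/15, M_1 = -718/15, M_2 = 578/15, M_3 = -424/15.

-47.8667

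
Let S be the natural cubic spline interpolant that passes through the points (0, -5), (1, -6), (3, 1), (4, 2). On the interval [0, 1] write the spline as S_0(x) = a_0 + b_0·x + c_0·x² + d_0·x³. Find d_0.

1

With m_i denoting the second derivative at x_i, h_i = 1, 2, 1, and Δ_i = (y_(i+1) − y_i)/h_i = -1, 7/2, 1:
  1·m_0 + 6·m_1 + 2·m_2 = 6(Δ_1 - Δ_0) = 27
  2·m_1 + 6·m_2 + 1·m_3 = 6(Δ_2 - Δ_1) = -15
Natural end conditions: m_0 = m_3 = 0.
Solving the tridiagonal system: m_0 = 0, m_1 = 6, m_2 = -9/2, m_3 = 0.
On [0, 1], with S_0(x) = a_0 + b_0·x + c_0·x² + d_0·x³: c_0 = m_0/2 = 0, d_0 = (m_1 - m_0)/(6h_0) = 1, b_0 = Δ_0 - h_0(2m_0 + m_1)/6 = -2.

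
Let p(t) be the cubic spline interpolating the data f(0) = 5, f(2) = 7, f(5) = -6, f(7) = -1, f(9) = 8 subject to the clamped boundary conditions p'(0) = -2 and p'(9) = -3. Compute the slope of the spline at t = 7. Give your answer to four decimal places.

With m_i denoting the second derivative at x_i, h_i = 2, 3, 2, 2, and Δ_i = (y_(i+1) − y_i)/h_i = 1, -13/3, 5/2, 9/2:
  2·m_0 + 10·m_1 + 3·m_2 = 6(Δ_1 - Δ_0) = -32
  3·m_1 + 10·m_2 + 2·m_3 = 6(Δ_2 - Δ_1) = 41
  2·m_2 + 8·m_3 + 2·m_4 = 6(Δ_3 - Δ_2) = 12
Clamped end conditions give two more equations: 2h_0·m_0 + h_0·m_1 = 6(Δ_0 - p'(0)) = 18 and h_3·m_3 + 2h_3·m_4 = 6(p'(9) - Δ_3) = -45.
Solving: m_0 = 2713/354, m_1 = -1120/177, m_2 = 941/177, m_3 = 1207/354, m_4 = -2293/177.
On [7, 9], p'(t) = b_3 + 2c_3·(t - 7) + 3d_3·(t - 7)² with b_3 = Δ_3 - h_3(2m_3 + m_4)/6 = 2317/354, c_3 = m_3/2 = 1207/708, d_3 = (m_4 - m_3)/(6h_3) = -1931/1416. So p'(7) = 2317/354.

6.5452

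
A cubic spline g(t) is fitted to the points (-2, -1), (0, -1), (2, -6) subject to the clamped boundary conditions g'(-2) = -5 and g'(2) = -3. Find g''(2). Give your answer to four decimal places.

Let M_i = g''(x_i). Step sizes h_i = 2, 2; slopes of the chords Δ_i = (y_(i+1) - y_i)/h_i = 0, -5/2.
  2·M_0 + 8·M_1 + 2·M_2 = 6(Δ_1 - Δ_0) = -15
Clamped end conditions give two more equations: 2h_0·M_0 + h_0·M_1 = 6(Δ_0 - g'(-2)) = 30 and h_1·M_1 + 2h_1·M_2 = 6(g'(2) - Δ_1) = -3.
Solving: M_0 = 79/8, M_1 = -19/4, M_2 = 13/8.

1.6250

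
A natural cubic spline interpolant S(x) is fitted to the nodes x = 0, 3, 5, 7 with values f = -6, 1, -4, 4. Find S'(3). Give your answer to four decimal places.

With M_i denoting the second derivative at x_i, h_i = 3, 2, 2, and Δ_i = (y_(i+1) − y_i)/h_i = 7/3, -5/2, 4:
  3·M_0 + 10·M_1 + 2·M_2 = 6(Δ_1 - Δ_0) = -29
  2·M_1 + 8·M_2 + 2·M_3 = 6(Δ_2 - Δ_1) = 39
Natural end conditions: M_0 = M_3 = 0.
Hence M_0 = 0, M_1 = -155/38, M_2 = 112/19, M_3 = 0.
On [3, 5], S'(x) = b_1 + 2c_1·(x - 3) + 3d_1·(x - 3)² with b_1 = Δ_1 - h_1(2M_1 + M_2)/6 = -199/114, c_1 = M_1/2 = -155/76, d_1 = (M_2 - M_1)/(6h_1) = 379/456. So S'(3) = -199/114.

-1.7456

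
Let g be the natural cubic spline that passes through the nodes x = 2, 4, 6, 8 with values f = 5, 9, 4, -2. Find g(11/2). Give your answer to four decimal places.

5.6875

With M_i denoting the second derivative at x_i, h_i = 2, 2, 2, and Δ_i = (y_(i+1) − y_i)/h_i = 2, -5/2, -3:
  2·M_0 + 8·M_1 + 2·M_2 = 6(Δ_1 - Δ_0) = -27
  2·M_1 + 8·M_2 + 2·M_3 = 6(Δ_2 - Δ_1) = -3
Natural end conditions: M_0 = M_3 = 0.
Solving the tridiagonal system: M_0 = 0, M_1 = -7/2, M_2 = 1/2, M_3 = 0.
On [4, 6], g(x) = 9 - 1/3·(x - 4) - 7/4·(x - 4)² + 1/3·(x - 4)³.
With (x - 4) = 3/2: g(11/2) = 91/16.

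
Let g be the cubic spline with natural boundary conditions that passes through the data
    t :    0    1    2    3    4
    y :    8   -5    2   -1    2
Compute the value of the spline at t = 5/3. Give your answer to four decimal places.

-0.4180

Put m_i = g'' at the i-th knot. Here h = (1, 1, 1, 1) and Δ = (-13, 7, -3, 3), so the interior equations h_(i-1)·m_(i-1) + 2(h_(i-1)+h_i)·m_i + h_i·m_(i+1) = 6(Δ_i − Δ_(i-1)) read
  1·m_0 + 4·m_1 + 1·m_2 = 6(Δ_1 - Δ_0) = 120
  1·m_1 + 4·m_2 + 1·m_3 = 6(Δ_2 - Δ_1) = -60
  1·m_2 + 4·m_3 + 1·m_4 = 6(Δ_3 - Δ_2) = 36
Natural end conditions: m_0 = m_4 = 0.
Solving the tridiagonal system: m_0 = 0, m_1 = 519/14, m_2 = -198/7, m_3 = 225/14, m_4 = 0.
On [1, 2], g(t) = -5 - 9/14·(t - 1) + 519/28·(t - 1)² - 305/28·(t - 1)³.
With (t - 1) = 2/3: g(5/3) = -79/189.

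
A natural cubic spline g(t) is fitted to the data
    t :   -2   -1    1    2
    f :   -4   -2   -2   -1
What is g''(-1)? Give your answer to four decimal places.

Let M_i = g''(x_i). Step sizes h_i = 1, 2, 1; slopes of the chords Δ_i = (y_(i+1) - y_i)/h_i = 2, 0, 1.
  1·M_0 + 6·M_1 + 2·M_2 = 6(Δ_1 - Δ_0) = -12
  2·M_1 + 6·M_2 + 1·M_3 = 6(Δ_2 - Δ_1) = 6
Natural end conditions: M_0 = M_3 = 0.
Solving the tridiagonal system: M_0 = 0, M_1 = -21/8, M_2 = 15/8, M_3 = 0.

-2.6250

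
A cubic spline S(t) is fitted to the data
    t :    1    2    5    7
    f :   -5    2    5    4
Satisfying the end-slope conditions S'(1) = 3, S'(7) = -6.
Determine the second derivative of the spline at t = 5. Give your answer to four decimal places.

3.4231

Put m_i = S'' at the i-th knot. Here h = (1, 3, 2) and Δ = (7, 1, -1/2), so the interior equations h_(i-1)·m_(i-1) + 2(h_(i-1)+h_i)·m_i + h_i·m_(i+1) = 6(Δ_i − Δ_(i-1)) read
  1·m_0 + 8·m_1 + 3·m_2 = 6(Δ_1 - Δ_0) = -36
  3·m_1 + 10·m_2 + 2·m_3 = 6(Δ_2 - Δ_1) = -9
Clamped end conditions give two more equations: 2h_0·m_0 + h_0·m_1 = 6(Δ_0 - S'(1)) = 24 and h_2·m_2 + 2h_2·m_3 = 6(S'(7) - Δ_2) = -33.
Solving the tridiagonal system: m_0 = 413/26, m_1 = -101/13, m_2 = 89/26, m_3 = -259/26.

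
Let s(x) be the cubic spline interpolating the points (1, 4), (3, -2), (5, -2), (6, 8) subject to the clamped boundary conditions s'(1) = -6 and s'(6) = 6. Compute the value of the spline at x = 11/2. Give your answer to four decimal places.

3.3098

With m_i denoting the second derivative at x_i, h_i = 2, 2, 1, and Δ_i = (y_(i+1) − y_i)/h_i = -3, 0, 10:
  2·m_0 + 8·m_1 + 2·m_2 = 6(Δ_1 - Δ_0) = 18
  2·m_1 + 6·m_2 + 1·m_3 = 6(Δ_2 - Δ_1) = 60
Clamped end conditions give two more equations: 2h_0·m_0 + h_0·m_1 = 6(Δ_0 - s'(1)) = 18 and h_2·m_2 + 2h_2·m_3 = 6(s'(6) - Δ_2) = -24.
Forward elimination and back-substitution give m_0 = 135/23, m_1 = -63/23, m_2 = 324/23, m_3 = -438/23.
On [5, 6], s(x) = -2 + 195/23·(x - 5) + 162/23·(x - 5)² - 127/23·(x - 5)³.
With (x - 5) = 1/2: s(11/2) = 609/184.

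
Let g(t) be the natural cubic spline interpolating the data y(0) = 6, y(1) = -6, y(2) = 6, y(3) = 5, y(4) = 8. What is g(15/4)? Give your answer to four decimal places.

Let σ_i = g''(x_i). Step sizes h_i = 1, 1, 1, 1; slopes of the chords Δ_i = (y_(i+1) - y_i)/h_i = -12, 12, -1, 3.
  1·σ_0 + 4·σ_1 + 1·σ_2 = 6(Δ_1 - Δ_0) = 144
  1·σ_1 + 4·σ_2 + 1·σ_3 = 6(Δ_2 - Δ_1) = -78
  1·σ_2 + 4·σ_3 + 1·σ_4 = 6(Δ_3 - Δ_2) = 24
Natural end conditions: σ_0 = σ_4 = 0.
Forward elimination and back-substitution give σ_0 = 0, σ_1 = 312/7, σ_2 = -240/7, σ_3 = 102/7, σ_4 = 0.
On [3, 4], g(t) = 5 - 13/7·(t - 3) + 51/7·(t - 3)² - 17/7·(t - 3)³.
With (t - 3) = 3/4: g(15/4) = 2993/448.

6.6808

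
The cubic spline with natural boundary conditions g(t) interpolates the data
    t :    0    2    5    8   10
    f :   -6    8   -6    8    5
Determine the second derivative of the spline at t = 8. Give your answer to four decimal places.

Put M_i = g'' at the i-th knot. Here h = (2, 3, 3, 2) and Δ = (7, -14/3, 14/3, -3/2), so the interior equations h_(i-1)·M_(i-1) + 2(h_(i-1)+h_i)·M_i + h_i·M_(i+1) = 6(Δ_i − Δ_(i-1)) read
  2·M_0 + 10·M_1 + 3·M_2 = 6(Δ_1 - Δ_0) = -70
  3·M_1 + 12·M_2 + 3·M_3 = 6(Δ_2 - Δ_1) = 56
  3·M_2 + 10·M_3 + 2·M_4 = 6(Δ_3 - Δ_2) = -37
Natural end conditions: M_0 = M_4 = 0.
Solving: M_0 = 0, M_1 = -3261/340, M_2 = 881/102, M_3 = -2139/340, M_4 = 0.

-6.2912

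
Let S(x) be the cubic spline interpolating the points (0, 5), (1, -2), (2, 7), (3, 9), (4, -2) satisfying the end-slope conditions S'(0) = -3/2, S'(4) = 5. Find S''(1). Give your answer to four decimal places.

With M_i denoting the second derivative at x_i, h_i = 1, 1, 1, 1, and Δ_i = (y_(i+1) − y_i)/h_i = -7, 9, 2, -11:
  1·M_0 + 4·M_1 + 1·M_2 = 6(Δ_1 - Δ_0) = 96
  1·M_1 + 4·M_2 + 1·M_3 = 6(Δ_2 - Δ_1) = -42
  1·M_2 + 4·M_3 + 1·M_4 = 6(Δ_3 - Δ_2) = -78
Clamped end conditions give two more equations: 2h_0·M_0 + h_0·M_1 = 6(Δ_0 - S'(0)) = -33 and h_3·M_3 + 2h_3·M_4 = 6(S'(4) - Δ_3) = 96.
Solving the tridiagonal system: M_0 = -1913/56, M_1 = 989/28, M_2 = -89/8, M_3 = -919/28, M_4 = 3607/56.

35.3214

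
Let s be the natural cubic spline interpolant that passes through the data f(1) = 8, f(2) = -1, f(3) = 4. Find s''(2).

Put M_i = s'' at the i-th knot. Here h = (1, 1) and Δ = (-9, 5), so the interior equations h_(i-1)·M_(i-1) + 2(h_(i-1)+h_i)·M_i + h_i·M_(i+1) = 6(Δ_i − Δ_(i-1)) read
  1·M_0 + 4·M_1 + 1·M_2 = 6(Δ_1 - Δ_0) = 84
Natural end conditions: M_0 = M_2 = 0.
Forward elimination and back-substitution give M_0 = 0, M_1 = 21, M_2 = 0.

21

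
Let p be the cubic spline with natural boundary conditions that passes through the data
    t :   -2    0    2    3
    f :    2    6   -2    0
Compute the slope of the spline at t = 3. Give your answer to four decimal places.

3.3636

With m_i denoting the second derivative at x_i, h_i = 2, 2, 1, and Δ_i = (y_(i+1) − y_i)/h_i = 2, -4, 2:
  2·m_0 + 8·m_1 + 2·m_2 = 6(Δ_1 - Δ_0) = -36
  2·m_1 + 6·m_2 + 1·m_3 = 6(Δ_2 - Δ_1) = 36
Natural end conditions: m_0 = m_3 = 0.
Hence m_0 = 0, m_1 = -72/11, m_2 = 90/11, m_3 = 0.
On [2, 3], p'(t) = b_2 + 2c_2·(t - 2) + 3d_2·(t - 2)² with b_2 = Δ_2 - h_2(2m_2 + m_3)/6 = -8/11, c_2 = m_2/2 = 45/11, d_2 = (m_3 - m_2)/(6h_2) = -15/11. So p'(3) = 37/11.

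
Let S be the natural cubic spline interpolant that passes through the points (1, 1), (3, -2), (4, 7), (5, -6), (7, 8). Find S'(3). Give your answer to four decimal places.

Let M_i = S''(x_i). Step sizes h_i = 2, 1, 1, 2; slopes of the chords Δ_i = (y_(i+1) - y_i)/h_i = -3/2, 9, -13, 7.
  2·M_0 + 6·M_1 + 1·M_2 = 6(Δ_1 - Δ_0) = 63
  1·M_1 + 4·M_2 + 1·M_3 = 6(Δ_2 - Δ_1) = -132
  1·M_2 + 6·M_3 + 2·M_4 = 6(Δ_3 - Δ_2) = 120
Natural end conditions: M_0 = M_4 = 0.
Hence M_0 = 0, M_1 = 787/44, M_2 = -975/22, M_3 = 1205/44, M_4 = 0.
On [3, 4], S'(x) = b_1 + 2c_1·(x - 3) + 3d_1·(x - 3)² with b_1 = Δ_1 - h_1(2M_1 + M_2)/6 = 344/33, c_1 = M_1/2 = 787/88, d_1 = (M_2 - M_1)/(6h_1) = -2737/264. So S'(3) = 344/33.

10.4242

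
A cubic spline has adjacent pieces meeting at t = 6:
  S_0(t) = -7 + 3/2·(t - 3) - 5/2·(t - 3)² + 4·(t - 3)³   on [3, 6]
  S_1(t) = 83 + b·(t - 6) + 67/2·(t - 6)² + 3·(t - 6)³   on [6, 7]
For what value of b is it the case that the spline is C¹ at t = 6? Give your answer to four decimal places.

94.5000

S_0'(t) = 3/2 - 5·(t - 3) + 12·(t - 3)², so S_0'(6) = 189/2. On the right, S_1'(6) = b, so b = 189/2.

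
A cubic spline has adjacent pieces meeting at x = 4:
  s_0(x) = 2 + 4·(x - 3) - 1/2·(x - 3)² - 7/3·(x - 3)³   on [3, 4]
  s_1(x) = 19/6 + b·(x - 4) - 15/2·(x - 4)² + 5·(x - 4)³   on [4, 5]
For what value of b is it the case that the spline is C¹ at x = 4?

s_0'(x) = 4 - 1·(x - 3) - 7·(x - 3)², so s_0'(4) = -4. On the right, s_1'(4) = b, so b = -4.

-4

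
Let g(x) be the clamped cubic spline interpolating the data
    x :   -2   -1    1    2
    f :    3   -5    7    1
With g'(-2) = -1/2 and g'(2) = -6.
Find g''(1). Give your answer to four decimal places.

-23.2000

Let M_i = g''(x_i). Step sizes h_i = 1, 2, 1; slopes of the chords Δ_i = (y_(i+1) - y_i)/h_i = -8, 6, -6.
  1·M_0 + 6·M_1 + 2·M_2 = 6(Δ_1 - Δ_0) = 84
  2·M_1 + 6·M_2 + 1·M_3 = 6(Δ_2 - Δ_1) = -72
Clamped end conditions give two more equations: 2h_0·M_0 + h_0·M_1 = 6(Δ_0 - g'(-2)) = -45 and h_2·M_2 + 2h_2·M_3 = 6(g'(2) - Δ_2) = 0.
Solving: M_0 = -182/5, M_1 = 139/5, M_2 = -116/5, M_3 = 58/5.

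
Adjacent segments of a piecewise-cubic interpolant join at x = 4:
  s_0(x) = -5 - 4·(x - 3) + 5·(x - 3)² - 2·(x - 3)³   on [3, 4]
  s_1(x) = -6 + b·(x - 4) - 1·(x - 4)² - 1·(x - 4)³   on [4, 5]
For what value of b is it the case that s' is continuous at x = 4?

s_0'(x) = -4 + 10·(x - 3) - 6·(x - 3)², so s_0'(4) = 0. On the right, s_1'(4) = b, so b = 0.

0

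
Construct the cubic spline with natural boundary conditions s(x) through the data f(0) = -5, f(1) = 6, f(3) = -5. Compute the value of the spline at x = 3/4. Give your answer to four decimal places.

Put M_i = s'' at the i-th knot. Here h = (1, 2) and Δ = (11, -11/2), so the interior equations h_(i-1)·M_(i-1) + 2(h_(i-1)+h_i)·M_i + h_i·M_(i+1) = 6(Δ_i − Δ_(i-1)) read
  1·M_0 + 6·M_1 + 2·M_2 = 6(Δ_1 - Δ_0) = -99
Natural end conditions: M_0 = M_2 = 0.
Forward elimination and back-substitution give M_0 = 0, M_1 = -33/2, M_2 = 0.
On [0, 1], s(x) = -5 + 55/4·x + 0·x² - 11/4·x³.
With x = 3/4: s(3/4) = 1063/256.

4.1523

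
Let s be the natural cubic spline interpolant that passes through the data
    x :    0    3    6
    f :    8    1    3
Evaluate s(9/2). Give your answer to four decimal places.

1.1563

With M_i denoting the second derivative at x_i, h_i = 3, 3, and Δ_i = (y_(i+1) − y_i)/h_i = -7/3, 2/3:
  3·M_0 + 12·M_1 + 3·M_2 = 6(Δ_1 - Δ_0) = 18
Natural end conditions: M_0 = M_2 = 0.
Hence M_0 = 0, M_1 = 3/2, M_2 = 0.
On [3, 6], s(x) = 1 - 5/6·(x - 3) + 3/4·(x - 3)² - 1/12·(x - 3)³.
With (x - 3) = 3/2: s(9/2) = 37/32.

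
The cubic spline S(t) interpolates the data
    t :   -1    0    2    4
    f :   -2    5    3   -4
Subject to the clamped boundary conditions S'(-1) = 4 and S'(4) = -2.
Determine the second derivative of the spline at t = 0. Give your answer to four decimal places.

Let M_i = S''(x_i). Step sizes h_i = 1, 2, 2; slopes of the chords Δ_i = (y_(i+1) - y_i)/h_i = 7, -1, -7/2.
  1·M_0 + 6·M_1 + 2·M_2 = 6(Δ_1 - Δ_0) = -48
  2·M_1 + 8·M_2 + 2·M_3 = 6(Δ_2 - Δ_1) = -15
Clamped end conditions give two more equations: 2h_0·M_0 + h_0·M_1 = 6(Δ_0 - S'(-1)) = 18 and h_2·M_2 + 2h_2·M_3 = 6(S'(4) - Δ_2) = 9.
Forward elimination and back-substitution give M_0 = 327/23, M_1 = -240/23, M_2 = 9/46, M_3 = 99/46.

-10.4348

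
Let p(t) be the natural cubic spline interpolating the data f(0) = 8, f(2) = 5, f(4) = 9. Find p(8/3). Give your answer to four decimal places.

5.6852

Put M_i = p'' at the i-th knot. Here h = (2, 2) and Δ = (-3/2, 2), so the interior equations h_(i-1)·M_(i-1) + 2(h_(i-1)+h_i)·M_i + h_i·M_(i+1) = 6(Δ_i − Δ_(i-1)) read
  2·M_0 + 8·M_1 + 2·M_2 = 6(Δ_1 - Δ_0) = 21
Natural end conditions: M_0 = M_2 = 0.
Solving: M_0 = 0, M_1 = 21/8, M_2 = 0.
On [2, 4], p(t) = 5 + 1/4·(t - 2) + 21/16·(t - 2)² - 7/32·(t - 2)³.
With (t - 2) = 2/3: p(8/3) = 307/54.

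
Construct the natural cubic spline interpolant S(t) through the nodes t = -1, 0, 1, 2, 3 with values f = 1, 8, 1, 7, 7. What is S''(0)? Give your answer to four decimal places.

Put M_i = S'' at the i-th knot. Here h = (1, 1, 1, 1) and Δ = (7, -7, 6, 0), so the interior equations h_(i-1)·M_(i-1) + 2(h_(i-1)+h_i)·M_i + h_i·M_(i+1) = 6(Δ_i − Δ_(i-1)) read
  1·M_0 + 4·M_1 + 1·M_2 = 6(Δ_1 - Δ_0) = -84
  1·M_1 + 4·M_2 + 1·M_3 = 6(Δ_2 - Δ_1) = 78
  1·M_2 + 4·M_3 + 1·M_4 = 6(Δ_3 - Δ_2) = -36
Natural end conditions: M_0 = M_4 = 0.
Hence M_0 = 0, M_1 = -201/7, M_2 = 216/7, M_3 = -117/7, M_4 = 0.

-28.7143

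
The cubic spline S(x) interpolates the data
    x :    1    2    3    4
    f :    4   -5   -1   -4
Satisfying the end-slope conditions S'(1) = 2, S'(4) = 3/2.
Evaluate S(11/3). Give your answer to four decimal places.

-3.3309

With m_i denoting the second derivative at x_i, h_i = 1, 1, 1, and Δ_i = (y_(i+1) − y_i)/h_i = -9, 4, -3:
  1·m_0 + 4·m_1 + 1·m_2 = 6(Δ_1 - Δ_0) = 78
  1·m_1 + 4·m_2 + 1·m_3 = 6(Δ_2 - Δ_1) = -42
Clamped end conditions give two more equations: 2h_0·m_0 + h_0·m_1 = 6(Δ_0 - S'(1)) = -66 and h_2·m_2 + 2h_2·m_3 = 6(S'(4) - Δ_2) = 27.
Hence m_0 = -791/15, m_1 = 592/15, m_2 = -407/15, m_3 = 406/15.
On [3, 4], S(x) = -1 + 23/15·(x - 3) - 407/30·(x - 3)² + 271/30·(x - 3)³.
With (x - 3) = 2/3: S(11/3) = -1349/405.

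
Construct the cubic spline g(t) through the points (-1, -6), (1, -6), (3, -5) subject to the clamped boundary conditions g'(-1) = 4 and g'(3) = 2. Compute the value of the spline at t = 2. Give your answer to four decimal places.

Write σ_i for g''(x_i). With h_i = 2, 2 and divided differences Δ_i = 0, 1/2, the continuity of g' gives the tridiagonal system
  2·σ_0 + 8·σ_1 + 2·σ_2 = 6(Δ_1 - Δ_0) = 3
Clamped end conditions give two more equations: 2h_0·σ_0 + h_0·σ_1 = 6(Δ_0 - g'(-1)) = -24 and h_1·σ_1 + 2h_1·σ_2 = 6(g'(3) - Δ_1) = 9.
Solving the tridiagonal system: σ_0 = -55/8, σ_1 = 7/4, σ_2 = 11/8.
On [1, 3], g(t) = -6 - 9/8·(t - 1) + 7/8·(t - 1)² - 1/32·(t - 1)³.
With (t - 1) = 1: g(2) = -201/32.

-6.2813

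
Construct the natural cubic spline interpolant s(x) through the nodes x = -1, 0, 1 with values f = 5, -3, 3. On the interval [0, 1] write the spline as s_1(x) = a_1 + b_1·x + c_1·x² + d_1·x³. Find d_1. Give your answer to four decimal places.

Put M_i = s'' at the i-th knot. Here h = (1, 1) and Δ = (-8, 6), so the interior equations h_(i-1)·M_(i-1) + 2(h_(i-1)+h_i)·M_i + h_i·M_(i+1) = 6(Δ_i − Δ_(i-1)) read
  1·M_0 + 4·M_1 + 1·M_2 = 6(Δ_1 - Δ_0) = 84
Natural end conditions: M_0 = M_2 = 0.
Hence M_0 = 0, M_1 = 21, M_2 = 0.
On [0, 1], with s_1(x) = a_1 + b_1·x + c_1·x² + d_1·x³: c_1 = M_1/2 = 21/2, d_1 = (M_2 - M_1)/(6h_1) = -7/2, b_1 = Δ_1 - h_1(2M_1 + M_2)/6 = -1.

-3.5000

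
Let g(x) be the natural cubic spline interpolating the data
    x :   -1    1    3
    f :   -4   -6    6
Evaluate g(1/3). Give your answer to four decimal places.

-6.6296

Put m_i = g'' at the i-th knot. Here h = (2, 2) and Δ = (-1, 6), so the interior equations h_(i-1)·m_(i-1) + 2(h_(i-1)+h_i)·m_i + h_i·m_(i+1) = 6(Δ_i − Δ_(i-1)) read
  2·m_0 + 8·m_1 + 2·m_2 = 6(Δ_1 - Δ_0) = 42
Natural end conditions: m_0 = m_2 = 0.
Forward elimination and back-substitution give m_0 = 0, m_1 = 21/4, m_2 = 0.
On [-1, 1], g(x) = -4 - 11/4·(x + 1) + 0·(x + 1)² + 7/16·(x + 1)³.
With (x + 1) = 4/3: g(1/3) = -179/27.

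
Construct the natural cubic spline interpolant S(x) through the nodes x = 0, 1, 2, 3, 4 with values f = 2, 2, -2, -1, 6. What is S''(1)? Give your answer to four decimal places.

Put M_i = S'' at the i-th knot. Here h = (1, 1, 1, 1) and Δ = (0, -4, 1, 7), so the interior equations h_(i-1)·M_(i-1) + 2(h_(i-1)+h_i)·M_i + h_i·M_(i+1) = 6(Δ_i − Δ_(i-1)) read
  1·M_0 + 4·M_1 + 1·M_2 = 6(Δ_1 - Δ_0) = -24
  1·M_1 + 4·M_2 + 1·M_3 = 6(Δ_2 - Δ_1) = 30
  1·M_2 + 4·M_3 + 1·M_4 = 6(Δ_3 - Δ_2) = 36
Natural end conditions: M_0 = M_4 = 0.
Hence M_0 = 0, M_1 = -111/14, M_2 = 54/7, M_3 = 99/14, M_4 = 0.

-7.9286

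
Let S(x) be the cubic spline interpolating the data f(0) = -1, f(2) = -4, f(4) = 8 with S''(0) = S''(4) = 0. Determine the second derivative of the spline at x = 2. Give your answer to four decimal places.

Let m_i = S''(x_i). Step sizes h_i = 2, 2; slopes of the chords Δ_i = (y_(i+1) - y_i)/h_i = -3/2, 6.
  2·m_0 + 8·m_1 + 2·m_2 = 6(Δ_1 - Δ_0) = 45
Natural end conditions: m_0 = m_2 = 0.
Solving: m_0 = 0, m_1 = 45/8, m_2 = 0.

5.6250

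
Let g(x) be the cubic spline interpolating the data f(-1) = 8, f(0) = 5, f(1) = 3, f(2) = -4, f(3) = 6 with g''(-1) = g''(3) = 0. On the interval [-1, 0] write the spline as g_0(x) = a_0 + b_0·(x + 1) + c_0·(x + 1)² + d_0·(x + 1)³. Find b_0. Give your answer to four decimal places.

-3.9286

Write M_i for g''(x_i). With h_i = 1, 1, 1, 1 and divided differences Δ_i = -3, -2, -7, 10, the continuity of g' gives the tridiagonal system
  1·M_0 + 4·M_1 + 1·M_2 = 6(Δ_1 - Δ_0) = 6
  1·M_1 + 4·M_2 + 1·M_3 = 6(Δ_2 - Δ_1) = -30
  1·M_2 + 4·M_3 + 1·M_4 = 6(Δ_3 - Δ_2) = 102
Natural end conditions: M_0 = M_4 = 0.
Solving the tridiagonal system: M_0 = 0, M_1 = 39/7, M_2 = -114/7, M_3 = 207/7, M_4 = 0.
On [-1, 0], with g_0(x) = a_0 + b_0·(x + 1) + c_0·(x + 1)² + d_0·(x + 1)³: c_0 = M_0/2 = 0, d_0 = (M_1 - M_0)/(6h_0) = 13/14, b_0 = Δ_0 - h_0(2M_0 + M_1)/6 = -55/14.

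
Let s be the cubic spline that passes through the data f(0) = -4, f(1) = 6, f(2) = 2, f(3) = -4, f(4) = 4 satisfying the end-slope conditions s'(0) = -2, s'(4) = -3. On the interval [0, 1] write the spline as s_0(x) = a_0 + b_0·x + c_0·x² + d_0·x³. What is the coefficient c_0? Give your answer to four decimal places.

26.3393

Let m_i = s''(x_i). Step sizes h_i = 1, 1, 1, 1; slopes of the chords Δ_i = (y_(i+1) - y_i)/h_i = 10, -4, -6, 8.
  1·m_0 + 4·m_1 + 1·m_2 = 6(Δ_1 - Δ_0) = -84
  1·m_1 + 4·m_2 + 1·m_3 = 6(Δ_2 - Δ_1) = -12
  1·m_2 + 4·m_3 + 1·m_4 = 6(Δ_3 - Δ_2) = 84
Clamped end conditions give two more equations: 2h_0·m_0 + h_0·m_1 = 6(Δ_0 - s'(0)) = 72 and h_3·m_3 + 2h_3·m_4 = 6(s'(4) - Δ_3) = -66.
Hence m_0 = 1475/28, m_1 = -467/14, m_2 = -13/4, m_3 = 481/14, m_4 = -1405/28.
On [0, 1], with s_0(x) = a_0 + b_0·x + c_0·x² + d_0·x³: c_0 = m_0/2 = 1475/56, d_0 = (m_1 - m_0)/(6h_0) = -803/56, b_0 = Δ_0 - h_0(2m_0 + m_1)/6 = -2.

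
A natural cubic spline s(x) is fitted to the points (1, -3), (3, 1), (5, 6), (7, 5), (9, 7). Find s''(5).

With M_i denoting the second derivative at x_i, h_i = 2, 2, 2, 2, and Δ_i = (y_(i+1) − y_i)/h_i = 2, 5/2, -1/2, 1:
  2·M_0 + 8·M_1 + 2·M_2 = 6(Δ_1 - Δ_0) = 3
  2·M_1 + 8·M_2 + 2·M_3 = 6(Δ_2 - Δ_1) = -18
  2·M_2 + 8·M_3 + 2·M_4 = 6(Δ_3 - Δ_2) = 9
Natural end conditions: M_0 = M_4 = 0.
Forward elimination and back-substitution give M_0 = 0, M_1 = 9/8, M_2 = -3, M_3 = 15/8, M_4 = 0.

-3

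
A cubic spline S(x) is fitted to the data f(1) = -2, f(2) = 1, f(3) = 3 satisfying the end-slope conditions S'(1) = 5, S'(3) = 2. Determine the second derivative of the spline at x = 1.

With σ_i denoting the second derivative at x_i, h_i = 1, 1, and Δ_i = (y_(i+1) − y_i)/h_i = 3, 2:
  1·σ_0 + 4·σ_1 + 1·σ_2 = 6(Δ_1 - Δ_0) = -6
Clamped end conditions give two more equations: 2h_0·σ_0 + h_0·σ_1 = 6(Δ_0 - S'(1)) = -12 and h_1·σ_1 + 2h_1·σ_2 = 6(S'(3) - Δ_1) = 0.
Forward elimination and back-substitution give σ_0 = -6, σ_1 = 0, σ_2 = 0.

-6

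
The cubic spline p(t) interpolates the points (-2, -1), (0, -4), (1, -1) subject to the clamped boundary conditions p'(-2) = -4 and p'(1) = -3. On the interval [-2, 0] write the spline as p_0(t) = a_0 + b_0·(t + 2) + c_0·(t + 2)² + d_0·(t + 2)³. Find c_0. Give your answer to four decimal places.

Put M_i = p'' at the i-th knot. Here h = (2, 1) and Δ = (-3/2, 3), so the interior equations h_(i-1)·M_(i-1) + 2(h_(i-1)+h_i)·M_i + h_i·M_(i+1) = 6(Δ_i − Δ_(i-1)) read
  2·M_0 + 6·M_1 + 1·M_2 = 6(Δ_1 - Δ_0) = 27
Clamped end conditions give two more equations: 2h_0·M_0 + h_0·M_1 = 6(Δ_0 - p'(-2)) = 15 and h_1·M_1 + 2h_1·M_2 = 6(p'(1) - Δ_1) = -36.
Hence M_0 = -5/12, M_1 = 25/3, M_2 = -133/6.
On [-2, 0], with p_0(t) = a_0 + b_0·(t + 2) + c_0·(t + 2)² + d_0·(t + 2)³: c_0 = M_0/2 = -5/24, d_0 = (M_1 - M_0)/(6h_0) = 35/48, b_0 = Δ_0 - h_0(2M_0 + M_1)/6 = -4.

-0.2083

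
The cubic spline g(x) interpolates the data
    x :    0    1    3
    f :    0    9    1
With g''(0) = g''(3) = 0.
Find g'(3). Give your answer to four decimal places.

With M_i denoting the second derivative at x_i, h_i = 1, 2, and Δ_i = (y_(i+1) − y_i)/h_i = 9, -4:
  1·M_0 + 6·M_1 + 2·M_2 = 6(Δ_1 - Δ_0) = -78
Natural end conditions: M_0 = M_2 = 0.
Solving: M_0 = 0, M_1 = -13, M_2 = 0.
On [1, 3], g'(x) = b_1 + 2c_1·(x - 1) + 3d_1·(x - 1)² with b_1 = Δ_1 - h_1(2M_1 + M_2)/6 = 14/3, c_1 = M_1/2 = -13/2, d_1 = (M_2 - M_1)/(6h_1) = 13/12. So g'(3) = -25/3.

-8.3333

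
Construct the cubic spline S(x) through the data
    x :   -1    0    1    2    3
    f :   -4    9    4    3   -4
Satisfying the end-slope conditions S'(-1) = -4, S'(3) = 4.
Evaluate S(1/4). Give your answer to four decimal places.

9.6250

Let M_i = S''(x_i). Step sizes h_i = 1, 1, 1, 1; slopes of the chords Δ_i = (y_(i+1) - y_i)/h_i = 13, -5, -1, -7.
  1·M_0 + 4·M_1 + 1·M_2 = 6(Δ_1 - Δ_0) = -108
  1·M_1 + 4·M_2 + 1·M_3 = 6(Δ_2 - Δ_1) = 24
  1·M_2 + 4·M_3 + 1·M_4 = 6(Δ_3 - Δ_2) = -36
Clamped end conditions give two more equations: 2h_0·M_0 + h_0·M_1 = 6(Δ_0 - S'(-1)) = 102 and h_3·M_3 + 2h_3·M_4 = 6(S'(3) - Δ_3) = 66.
Solving: M_0 = 542/7, M_1 = -370/7, M_2 = 26, M_3 = -190/7, M_4 = 326/7.
On [0, 1], S(x) = 9 + 58/7·x - 185/7·x² + 92/7·x³.
With x = 1/4: S(1/4) = 77/8.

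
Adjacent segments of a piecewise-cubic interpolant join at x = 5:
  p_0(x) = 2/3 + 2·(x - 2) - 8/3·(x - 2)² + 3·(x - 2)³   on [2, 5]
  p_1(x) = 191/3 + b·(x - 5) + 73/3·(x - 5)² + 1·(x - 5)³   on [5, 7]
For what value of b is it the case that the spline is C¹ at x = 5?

67

p_0'(x) = 2 - 16/3·(x - 2) + 9·(x - 2)², so p_0'(5) = 67. On the right, p_1'(5) = b, so b = 67.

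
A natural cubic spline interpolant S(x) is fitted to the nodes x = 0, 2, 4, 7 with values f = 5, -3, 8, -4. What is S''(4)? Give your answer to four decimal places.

Let m_i = S''(x_i). Step sizes h_i = 2, 2, 3; slopes of the chords Δ_i = (y_(i+1) - y_i)/h_i = -4, 11/2, -4.
  2·m_0 + 8·m_1 + 2·m_2 = 6(Δ_1 - Δ_0) = 57
  2·m_1 + 10·m_2 + 3·m_3 = 6(Δ_2 - Δ_1) = -57
Natural end conditions: m_0 = m_3 = 0.
Solving: m_0 = 0, m_1 = 9, m_2 = -15/2, m_3 = 0.

-7.5000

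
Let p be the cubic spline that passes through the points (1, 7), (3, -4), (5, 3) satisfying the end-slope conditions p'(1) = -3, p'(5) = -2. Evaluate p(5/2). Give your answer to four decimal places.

-2.4922

Write m_i for p''(x_i). With h_i = 2, 2 and divided differences Δ_i = -11/2, 7/2, the continuity of p' gives the tridiagonal system
  2·m_0 + 8·m_1 + 2·m_2 = 6(Δ_1 - Δ_0) = 54
Clamped end conditions give two more equations: 2h_0·m_0 + h_0·m_1 = 6(Δ_0 - p'(1)) = -15 and h_1·m_1 + 2h_1·m_2 = 6(p'(5) - Δ_1) = -33.
Solving the tridiagonal system: m_0 = -41/4, m_1 = 13, m_2 = -59/4.
On [1, 3], p(x) = 7 - 3·(x - 1) - 41/8·(x - 1)² + 31/16·(x - 1)³.
With (x - 1) = 3/2: p(5/2) = -319/128.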